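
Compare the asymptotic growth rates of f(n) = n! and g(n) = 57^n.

f(n) = n! grows faster: n!/57^n -> infinity by Stirling.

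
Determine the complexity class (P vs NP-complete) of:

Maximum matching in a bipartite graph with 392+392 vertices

This problem is in P: Hopcroft-Karp runs in O(E sqrt(V)).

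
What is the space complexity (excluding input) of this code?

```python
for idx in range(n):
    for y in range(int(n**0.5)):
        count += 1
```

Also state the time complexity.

Space complexity: O(1).
Only a constant amount of auxiliary storage is used; nothing grows with n.
Time complexity: O(n * sqrt(n)).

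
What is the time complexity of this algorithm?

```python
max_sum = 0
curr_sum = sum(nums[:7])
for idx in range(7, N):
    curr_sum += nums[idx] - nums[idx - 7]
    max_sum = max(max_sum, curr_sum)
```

Time complexity: O(n).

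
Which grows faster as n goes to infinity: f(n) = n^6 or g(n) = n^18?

g(n) = n^18 grows faster: n^18/n^6 = n^12 -> infinity.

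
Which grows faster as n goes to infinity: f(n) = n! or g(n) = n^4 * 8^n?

f(n) = n! grows faster: by Stirling n! ~ (n/e)^n sqrt(2*pi*n); (n/e)^n eventually dominates n^4 * 8^n.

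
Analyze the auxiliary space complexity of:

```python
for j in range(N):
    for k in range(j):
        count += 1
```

Space complexity: O(1).
Only a constant amount of auxiliary storage is used; nothing grows with n.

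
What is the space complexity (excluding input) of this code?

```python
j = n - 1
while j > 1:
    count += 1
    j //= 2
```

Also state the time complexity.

Space complexity: O(1).
Only a constant amount of auxiliary storage is used; nothing grows with n.
Time complexity: O(log n).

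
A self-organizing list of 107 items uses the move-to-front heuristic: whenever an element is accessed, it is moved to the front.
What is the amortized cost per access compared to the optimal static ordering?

With potential Phi = number of inversions between the MTF list and the optimal static list (at most C(107,2)), each access has amortized cost at most 2 * (cost under optimal static ordering). This is the move-to-front 2-competitiveness result.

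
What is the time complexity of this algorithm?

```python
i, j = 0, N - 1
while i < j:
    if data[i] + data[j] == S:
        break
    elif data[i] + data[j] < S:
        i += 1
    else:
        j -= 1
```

Time complexity: O(n).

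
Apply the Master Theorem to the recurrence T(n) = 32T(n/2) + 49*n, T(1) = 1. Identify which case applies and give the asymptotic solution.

a=32, b=2, f(n)=49*n.
log_2(32) = 5 > 1.
Since f(n) = O(n^1) is polynomially smaller than n^5, Case 1 applies.
T(n) = Theta(n^5).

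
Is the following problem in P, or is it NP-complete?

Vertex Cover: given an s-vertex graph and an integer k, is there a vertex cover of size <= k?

This problem is NP-complete: one of Karp's 21 NP-complete problems (with k part of the input; for any fixed constant k it is in P).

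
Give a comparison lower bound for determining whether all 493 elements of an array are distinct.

In the algebraic decision-tree model, the YES region for element distinctness on 493 elements has 493! connected components (one per ordering). Ben-Or's theorem then gives a lower bound of Omega(log(n!)) = Omega(n log n).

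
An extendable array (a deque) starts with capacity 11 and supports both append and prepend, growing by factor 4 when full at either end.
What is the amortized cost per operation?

Growth at either end copies all elements; capacities form a geometric sequence with ratio 4, so total copy cost over n operations is O(n) (two geometric series). Amortized O(1).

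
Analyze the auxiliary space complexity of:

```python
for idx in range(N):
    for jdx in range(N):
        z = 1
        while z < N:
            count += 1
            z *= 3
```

Space complexity: O(1).
Only a constant amount of auxiliary storage is used; nothing grows with n.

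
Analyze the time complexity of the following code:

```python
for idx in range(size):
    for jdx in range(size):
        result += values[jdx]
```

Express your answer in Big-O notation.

Time complexity: O(n^2).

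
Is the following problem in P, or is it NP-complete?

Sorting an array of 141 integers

This problem is in P: merge sort runs in O(n log n).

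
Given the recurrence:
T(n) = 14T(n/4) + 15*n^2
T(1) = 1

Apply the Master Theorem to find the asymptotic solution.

a=14, b=4, f(n)=15*n^2. log_4(14) = 1.904 < 2. Case 3: T(n) = O(n^2).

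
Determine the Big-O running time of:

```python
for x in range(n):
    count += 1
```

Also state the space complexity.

Time complexity: O(n).
Space complexity: O(1).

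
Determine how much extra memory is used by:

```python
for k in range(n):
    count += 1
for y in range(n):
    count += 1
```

Space complexity: O(1).
Only a constant amount of auxiliary storage is used; nothing grows with n.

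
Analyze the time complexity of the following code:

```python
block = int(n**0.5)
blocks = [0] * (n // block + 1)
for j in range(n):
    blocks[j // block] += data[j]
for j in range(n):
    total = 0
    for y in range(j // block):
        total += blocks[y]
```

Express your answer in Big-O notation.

Time complexity: O(n * sqrt(n)).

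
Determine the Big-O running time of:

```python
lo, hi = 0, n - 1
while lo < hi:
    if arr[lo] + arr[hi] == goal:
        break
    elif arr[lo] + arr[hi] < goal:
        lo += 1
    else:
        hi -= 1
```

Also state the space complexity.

Time complexity: O(n).
Space complexity: O(1).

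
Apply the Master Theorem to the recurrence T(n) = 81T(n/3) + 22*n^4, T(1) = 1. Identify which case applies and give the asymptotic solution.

a=81, b=3, f(n)=22*n^4.
log_3(81) = 4, so n^(log_b(a)) = n^4.
f(n) = Theta(n^4), so Case 2 applies.
T(n) = Theta(n^4 log n).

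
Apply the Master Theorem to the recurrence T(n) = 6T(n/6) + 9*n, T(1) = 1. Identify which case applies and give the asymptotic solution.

a=6, b=6, f(n)=9*n.
log_6(6) = 1, so n^(log_b(a)) = n.
f(n) = Theta(n), so Case 2 applies.
T(n) = Theta(n log n).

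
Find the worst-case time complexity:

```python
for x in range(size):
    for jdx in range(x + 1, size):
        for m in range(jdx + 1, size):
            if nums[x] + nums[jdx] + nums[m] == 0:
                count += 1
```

Time complexity: O(n^3).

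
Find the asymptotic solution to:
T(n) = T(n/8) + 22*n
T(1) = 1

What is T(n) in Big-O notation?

Geometric series: 22*n*(1 + 1/8 + 1/8^2 + ...) = O(n). T(n) = O(n).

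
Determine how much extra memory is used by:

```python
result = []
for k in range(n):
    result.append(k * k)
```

Space complexity: O(n).
Auxiliary storage grows linearly with the input size n in the worst case.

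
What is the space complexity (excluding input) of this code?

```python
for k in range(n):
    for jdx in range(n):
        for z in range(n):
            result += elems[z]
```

Space complexity: O(1).
Only a constant amount of auxiliary storage is used; nothing grows with n.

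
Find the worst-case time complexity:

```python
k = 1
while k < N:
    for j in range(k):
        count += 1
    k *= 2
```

Time complexity: O(n).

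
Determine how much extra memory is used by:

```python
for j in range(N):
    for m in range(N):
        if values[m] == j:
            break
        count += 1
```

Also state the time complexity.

Space complexity: O(1).
Only a constant amount of auxiliary storage is used; nothing grows with n.
Time complexity: O(n^2).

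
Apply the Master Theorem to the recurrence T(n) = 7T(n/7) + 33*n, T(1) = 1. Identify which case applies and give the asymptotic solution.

a=7, b=7, f(n)=33*n.
log_7(7) = 1, so n^(log_b(a)) = n.
f(n) = Theta(n), so Case 2 applies.
T(n) = Theta(n log n).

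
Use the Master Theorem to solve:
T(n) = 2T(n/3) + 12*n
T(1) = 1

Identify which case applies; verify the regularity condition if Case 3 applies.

a=2, b=3, f(n)=12*n.
log_3(2) = 0.6309 < 1.
f(n) = Omega(n^(0.6309+epsilon)) for some epsilon > 0, so Case 3 is the candidate.
Regularity: a*f(n/b) = 2*12*(n/3)^1 = (2/3)*12*n^1 <= c*f(n) with c = 2/3 < 1. Satisfied.
Case 3: T(n) = Theta(n).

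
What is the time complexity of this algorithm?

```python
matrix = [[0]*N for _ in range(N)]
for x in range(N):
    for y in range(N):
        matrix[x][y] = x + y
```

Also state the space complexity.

Time complexity: O(n^2).
Space complexity: O(n^2).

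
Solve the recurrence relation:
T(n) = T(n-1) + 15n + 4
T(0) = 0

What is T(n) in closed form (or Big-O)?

Dominant term in sum is 15*sum(i, i=1..n) = 15*n*(n+1)/2 = O(n^2).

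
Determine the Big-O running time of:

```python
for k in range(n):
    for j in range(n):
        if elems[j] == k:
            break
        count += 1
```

Time complexity: O(n^2).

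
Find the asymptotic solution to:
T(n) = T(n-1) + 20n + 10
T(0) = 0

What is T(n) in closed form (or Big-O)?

Dominant term in sum is 20*sum(i, i=1..n) = 20*n*(n+1)/2 = O(n^2).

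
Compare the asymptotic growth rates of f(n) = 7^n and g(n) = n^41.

f(n) = 7^n grows faster: any exponential with base > 1 dominates every polynomial.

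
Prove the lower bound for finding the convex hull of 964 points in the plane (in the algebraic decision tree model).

Reduction from sorting: given 964 numbers x_1,...,x_{964}, map x_i to the point (x_i, x_i^2) on the parabola y = x^2. All points are on the convex hull, and walking the hull gives them in sorted x-order. Since sorting requires Omega(n log n), so does planar convex hull.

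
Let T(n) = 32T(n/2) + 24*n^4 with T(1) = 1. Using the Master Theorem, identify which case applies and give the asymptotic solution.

a=32, b=2, f(n)=24*n^4.
log_2(32) = 5 > 4.
Since f(n) = O(n^4) is polynomially smaller than n^5, Case 1 applies.
T(n) = Theta(n^5).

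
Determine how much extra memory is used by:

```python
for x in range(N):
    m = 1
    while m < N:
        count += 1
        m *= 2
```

Space complexity: O(1).
Only a constant amount of auxiliary storage is used; nothing grows with n.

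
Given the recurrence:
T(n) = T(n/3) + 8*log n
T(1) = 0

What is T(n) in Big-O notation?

Each of the log_3(n) levels adds O(log n). T(n) = O(log^2 n).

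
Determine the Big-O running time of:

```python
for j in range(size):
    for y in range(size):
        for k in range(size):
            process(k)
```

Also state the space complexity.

Time complexity: O(n^3).
Space complexity: O(1).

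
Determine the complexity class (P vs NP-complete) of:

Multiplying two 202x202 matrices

This problem is in P: the schoolbook algorithm runs in O(n^3).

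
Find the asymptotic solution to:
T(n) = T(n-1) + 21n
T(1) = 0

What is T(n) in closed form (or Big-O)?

Unrolling: T(n) = 0 + 21*(2 + 3 + ... + n) = 0 + 21*(n(n+1)/2 - 1) = O(n^2).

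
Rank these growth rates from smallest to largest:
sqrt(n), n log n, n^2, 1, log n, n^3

Ordered by growth rate: 1 < log n < sqrt(n) < n log n < n^2 < n^3.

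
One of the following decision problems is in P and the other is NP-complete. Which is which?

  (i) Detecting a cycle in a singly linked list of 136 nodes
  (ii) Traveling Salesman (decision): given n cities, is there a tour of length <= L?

(i) is P: Floyd's tortoise-and-hare runs in O(n) time, O(1) space.
(ii) is NP-complete: reduces from Hamiltonian Cycle.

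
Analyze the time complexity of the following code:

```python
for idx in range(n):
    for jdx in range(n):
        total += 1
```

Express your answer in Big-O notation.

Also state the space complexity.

Time complexity: O(n^2).
Space complexity: O(1).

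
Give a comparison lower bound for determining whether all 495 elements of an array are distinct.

In the algebraic decision-tree model, the YES region for element distinctness on 495 elements has 495! connected components (one per ordering). Ben-Or's theorem then gives a lower bound of Omega(log(n!)) = Omega(n log n).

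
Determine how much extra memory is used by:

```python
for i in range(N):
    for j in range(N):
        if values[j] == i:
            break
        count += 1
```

Space complexity: O(1).
Only a constant amount of auxiliary storage is used; nothing grows with n.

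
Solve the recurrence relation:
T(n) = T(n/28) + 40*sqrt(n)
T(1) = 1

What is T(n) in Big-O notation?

Each level contributes sqrt(n/28^k). Geometric series with ratio 1/sqrt(28) < 1 sums to O(sqrt(n)).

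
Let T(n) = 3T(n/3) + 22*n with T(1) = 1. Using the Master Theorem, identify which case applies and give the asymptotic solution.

a=3, b=3, f(n)=22*n.
log_3(3) = 1, so n^(log_b(a)) = n.
f(n) = Theta(n), so Case 2 applies.
T(n) = Theta(n log n).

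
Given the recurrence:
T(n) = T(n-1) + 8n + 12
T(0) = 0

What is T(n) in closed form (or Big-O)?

Dominant term in sum is 8*sum(i, i=1..n) = 8*n*(n+1)/2 = O(n^2).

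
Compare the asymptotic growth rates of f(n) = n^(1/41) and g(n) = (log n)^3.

f(n) = n^(1/41) grows faster: any positive power of n dominates any polylog.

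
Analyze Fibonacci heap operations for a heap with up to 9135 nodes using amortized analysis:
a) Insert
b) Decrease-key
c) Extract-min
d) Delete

Fibonacci heaps use lazy consolidation. Potential function Phi = t + 2m (t = number of trees, m = marked nodes).
- Insert: O(1) actual, Delta Phi = +1 (one new tree) => O(1) amortized.
- Decrease-key: with c cascading cuts, actual cost is O(c); Delta Phi <= c - 2(c-1) + 2 = 4 - c (c new trees; >= c-1 marks cleared; <= 1 new mark). Amortized O(c) + (4 - c) = O(1).
- Extract-min: O(D(n) + t) actual; consolidation drops t to <= D(n)+1, so Delta Phi pays for the t term. D(n) = O(log n) for n = 9135 => O(log n) amortized.
- Delete: decrease-key to -inf then extract-min = O(log n).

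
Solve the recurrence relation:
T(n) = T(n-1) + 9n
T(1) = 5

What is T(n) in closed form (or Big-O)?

Unrolling: T(n) = 5 + 9*(2 + 3 + ... + n) = 5 + 9*(n(n+1)/2 - 1) = O(n^2).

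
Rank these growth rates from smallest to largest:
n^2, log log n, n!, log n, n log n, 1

Ordered by growth rate: 1 < log log n < log n < n log n < n^2 < n!.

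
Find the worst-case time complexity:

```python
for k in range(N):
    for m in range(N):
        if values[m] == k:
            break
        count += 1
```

Time complexity: O(n^2).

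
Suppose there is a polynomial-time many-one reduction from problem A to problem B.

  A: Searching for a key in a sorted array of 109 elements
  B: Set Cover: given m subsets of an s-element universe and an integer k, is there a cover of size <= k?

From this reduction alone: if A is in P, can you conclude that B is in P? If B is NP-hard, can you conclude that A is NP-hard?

A poly-time reduction A <=_p B transfers tractability DOWN (B easy => A easy) and hardness UP (A hard => B hard), not the reverse.
From A in P, the reduction alone does NOT give B in P: any problem in P trivially reduces to SAT, yet SAT is not known to be in P.
From B NP-hard, the reduction alone does NOT give A NP-hard: again, easy problems reduce to hard ones.
(Here in fact A is P and B is NP-complete.)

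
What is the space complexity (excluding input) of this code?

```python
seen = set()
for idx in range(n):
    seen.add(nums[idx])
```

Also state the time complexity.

Space complexity: O(n).
Auxiliary storage grows linearly with the input size n in the worst case.
Time complexity: O(n).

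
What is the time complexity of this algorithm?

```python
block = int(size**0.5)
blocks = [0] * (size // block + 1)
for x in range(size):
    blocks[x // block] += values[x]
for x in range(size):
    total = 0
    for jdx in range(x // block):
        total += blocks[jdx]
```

Time complexity: O(n * sqrt(n)).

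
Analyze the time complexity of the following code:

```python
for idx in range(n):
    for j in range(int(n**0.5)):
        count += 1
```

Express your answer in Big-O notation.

Time complexity: O(n * sqrt(n)).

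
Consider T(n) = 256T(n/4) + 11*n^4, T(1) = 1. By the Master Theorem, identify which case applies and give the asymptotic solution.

a=256, b=4, f(n)=11*n^4.
log_4(256) = 4, so n^(log_b(a)) = n^4.
f(n) = Theta(n^4), so Case 2 applies.
T(n) = Theta(n^4 log n).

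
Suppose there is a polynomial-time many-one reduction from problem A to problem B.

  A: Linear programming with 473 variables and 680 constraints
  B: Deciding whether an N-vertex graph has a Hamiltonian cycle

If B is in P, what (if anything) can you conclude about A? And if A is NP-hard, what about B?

A poly-time reduction A <=_p B means any A-instance can be transformed to a B-instance in poly time.
If B is in P: compose the reduction with B's poly-time algorithm to solve A in poly time, so A is in P.
If A is NP-hard: every NP problem reduces to A, which reduces to B; composing reductions, every NP problem reduces to B, so B is NP-hard.
(Here in fact A is P and B is NP-complete.)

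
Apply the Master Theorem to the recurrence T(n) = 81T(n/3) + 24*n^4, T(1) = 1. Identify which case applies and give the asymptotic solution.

a=81, b=3, f(n)=24*n^4.
log_3(81) = 4, so n^(log_b(a)) = n^4.
f(n) = Theta(n^4), so Case 2 applies.
T(n) = Theta(n^4 log n).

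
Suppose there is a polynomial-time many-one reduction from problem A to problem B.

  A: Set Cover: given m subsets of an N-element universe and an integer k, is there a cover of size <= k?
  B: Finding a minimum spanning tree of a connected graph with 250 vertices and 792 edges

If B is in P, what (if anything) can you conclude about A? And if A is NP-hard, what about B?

A poly-time reduction A <=_p B means any A-instance can be transformed to a B-instance in poly time.
If B is in P: compose the reduction with B's poly-time algorithm to solve A in poly time, so A is in P.
If A is NP-hard: every NP problem reduces to A, which reduces to B; composing reductions, every NP problem reduces to B, so B is NP-hard.
(Here in fact A is NP-complete and B is in P, so no such reduction is known -- its existence would imply P = NP; the analysis concerns only what the assumed reduction would or would not let you conclude.)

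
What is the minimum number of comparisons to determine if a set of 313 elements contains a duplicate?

Determining if 313 elements are all distinct requires Omega(n log n) comparisons in the comparison model. This follows from the element distinctness lower bound.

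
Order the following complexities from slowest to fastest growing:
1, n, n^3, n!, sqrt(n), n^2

Ordered by growth rate: 1 < sqrt(n) < n < n^2 < n^3 < n!.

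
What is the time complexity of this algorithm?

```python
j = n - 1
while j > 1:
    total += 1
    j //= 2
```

Time complexity: O(log n).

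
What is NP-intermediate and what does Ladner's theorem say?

NP-intermediate problems are in NP but neither in P nor NP-complete (assuming P != NP). Ladner's theorem proves such problems exist if P != NP. Graph isomorphism and integer factoring are candidate NP-intermediate problems -- no polynomial algorithm is known, but no NP-completeness proof exists either.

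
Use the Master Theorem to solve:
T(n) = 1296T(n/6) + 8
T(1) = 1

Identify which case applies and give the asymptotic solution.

a=1296, b=6, f(n)=8.
log_6(1296) = 4 > 0.
Since f(n) = O(n^0) is polynomially smaller than n^4, Case 1 applies.
T(n) = Theta(n^4).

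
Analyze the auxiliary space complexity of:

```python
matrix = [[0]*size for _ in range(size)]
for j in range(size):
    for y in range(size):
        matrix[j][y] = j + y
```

Space complexity: O(n^2).
A 2D structure of size n x n is allocated.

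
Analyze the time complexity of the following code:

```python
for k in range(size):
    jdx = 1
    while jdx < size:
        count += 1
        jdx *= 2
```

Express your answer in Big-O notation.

Time complexity: O(n log n).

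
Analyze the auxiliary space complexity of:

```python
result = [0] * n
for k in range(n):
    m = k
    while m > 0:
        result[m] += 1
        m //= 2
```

Space complexity: O(n).
Auxiliary storage grows linearly with the input size n in the worst case.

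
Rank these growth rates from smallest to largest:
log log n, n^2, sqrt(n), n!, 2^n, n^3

Ordered by growth rate: log log n < sqrt(n) < n^2 < n^3 < 2^n < n!.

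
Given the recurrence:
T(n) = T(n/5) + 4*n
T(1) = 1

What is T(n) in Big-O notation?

Geometric series: 4*n*(1 + 1/5 + 1/5^2 + ...) = O(n). T(n) = O(n).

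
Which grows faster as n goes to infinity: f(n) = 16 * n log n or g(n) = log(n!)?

f(n) = 16 * n log n and g(n) = log(n!) are Theta of each other: Stirling: log(n!) = n log n - n + O(log n) = Theta(n log n); the constant 16 doesn't change the Theta class.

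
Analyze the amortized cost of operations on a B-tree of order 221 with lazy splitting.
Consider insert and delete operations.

In a B-tree of order 221, a node splits when it has 221 keys. With lazy splitting, we use potential Phi = number of full nodes + number of near-empty nodes. Each split costs O(1) but reduces potential. Between splits, at least 110 insertions must occur in that node. Amortized structural cost is O(1) per operation, plus O(log_221 n) traversal.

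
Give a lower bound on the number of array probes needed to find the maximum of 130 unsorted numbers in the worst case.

Adversary: any unprobed cell could hold a value larger than everything seen so far. If fewer than 130 cells are probed, the adversary places the max in an unprobed cell. So all 130 cells must be examined; together with 130-1 comparisons this is tight.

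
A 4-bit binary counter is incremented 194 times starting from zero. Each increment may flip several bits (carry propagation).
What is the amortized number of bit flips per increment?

Bit i flips on every 2^i-th increment, so over 194 increments bit i flips floor(194/2^i) times. Summing over i: total flips < 2 * 194. Amortized: < 2 = O(1) per increment.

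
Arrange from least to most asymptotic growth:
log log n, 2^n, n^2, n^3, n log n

Ordered by growth rate: log log n < n log n < n^2 < n^3 < 2^n.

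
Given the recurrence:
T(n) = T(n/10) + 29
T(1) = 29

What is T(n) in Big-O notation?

Each step divides n by 10 and adds 29. After log_10(n) steps, T(n) = O(log n).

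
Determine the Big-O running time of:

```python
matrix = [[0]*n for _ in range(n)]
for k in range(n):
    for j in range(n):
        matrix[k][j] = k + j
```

Time complexity: O(n^2).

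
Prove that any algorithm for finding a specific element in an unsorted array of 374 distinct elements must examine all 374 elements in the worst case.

Adversary argument: if the algorithm examines fewer than 374 elements, the adversary places the target in an unexamined position. The algorithm cannot distinguish 'not present' from 'in unexamined position'.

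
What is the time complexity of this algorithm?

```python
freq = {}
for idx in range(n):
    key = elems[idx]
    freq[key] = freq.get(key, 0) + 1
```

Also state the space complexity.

Time complexity: O(n).
Space complexity: O(n).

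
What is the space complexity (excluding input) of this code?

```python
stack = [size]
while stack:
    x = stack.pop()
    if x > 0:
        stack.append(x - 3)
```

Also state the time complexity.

Space complexity: O(1).
Only a constant amount of auxiliary storage is used; nothing grows with n.
Time complexity: O(n).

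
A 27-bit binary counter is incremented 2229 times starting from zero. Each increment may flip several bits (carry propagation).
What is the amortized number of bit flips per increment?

Bit i flips on every 2^i-th increment, so over 2229 increments bit i flips floor(2229/2^i) times. Summing over i: total flips < 2 * 2229. Amortized: < 2 = O(1) per increment.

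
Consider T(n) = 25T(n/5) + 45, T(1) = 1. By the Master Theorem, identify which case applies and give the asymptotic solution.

a=25, b=5, f(n)=45.
log_5(25) = 2 > 0.
Since f(n) = O(n^0) is polynomially smaller than n^2, Case 1 applies.
T(n) = Theta(n^2).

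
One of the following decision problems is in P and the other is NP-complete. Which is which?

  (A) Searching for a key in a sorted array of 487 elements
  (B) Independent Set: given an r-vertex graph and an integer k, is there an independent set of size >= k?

(A) is P: binary search runs in O(log n).
(B) is NP-complete: complement of Clique (with k part of the input).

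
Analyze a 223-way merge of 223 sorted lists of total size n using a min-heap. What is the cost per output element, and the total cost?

Maintain a min-heap of size 223 holding the current head of each list. Each output step does one extract-min (O(log 223)) and one insert of that list's next element (O(log 223)). Each of the n elements passes through the heap exactly once, so the total cost is O(n log 223), i.e. O(log 223) per output element.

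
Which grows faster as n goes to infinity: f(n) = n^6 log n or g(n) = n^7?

g(n) = n^7 grows faster: n^7 / (n^6 log n) = n/log n -> infinity.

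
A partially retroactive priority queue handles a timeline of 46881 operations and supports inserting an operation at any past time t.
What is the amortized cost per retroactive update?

Partially retroactive priority queues (Demaine-Iacono-Langerman) allow updates at past times with queries only at the present. With a balanced BST over the m = 46881 timeline events tracking bridges, each retroactive insert or delete is O(log m) amortized.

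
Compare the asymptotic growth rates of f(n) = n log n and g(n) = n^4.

g(n) = n^4 grows faster: n^4 / (n log n) = n^3/log n -> infinity.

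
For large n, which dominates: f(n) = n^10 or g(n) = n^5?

f(n) = n^10 grows faster: n^10/n^5 = n^5 -> infinity.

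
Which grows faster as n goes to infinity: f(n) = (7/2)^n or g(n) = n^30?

f(n) = (7/2)^n grows faster: (7/2)^n is exponential with base 7/2 > 1, dominating every polynomial.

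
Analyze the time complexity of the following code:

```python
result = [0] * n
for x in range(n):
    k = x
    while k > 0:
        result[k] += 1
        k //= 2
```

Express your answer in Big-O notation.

Time complexity: O(n log n).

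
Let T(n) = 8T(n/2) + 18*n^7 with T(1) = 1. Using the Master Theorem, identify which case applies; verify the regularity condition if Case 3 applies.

a=8, b=2, f(n)=18*n^7.
log_2(8) = 3 < 7.
f(n) = Omega(n^(3+epsilon)) for some epsilon > 0, so Case 3 is the candidate.
Regularity: a*f(n/b) = 8*18*(n/2)^7 = (8/128)*18*n^7 <= c*f(n) with c = 8/128 < 1. Satisfied.
Case 3: T(n) = Theta(n^7).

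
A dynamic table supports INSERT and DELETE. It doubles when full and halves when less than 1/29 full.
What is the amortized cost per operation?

Using potential function Phi = |2*num_items - table_size| when load > 1/2, and Phi = table_size/2 - num_items otherwise. The gap of 1/29 vs 1/2 for shrinking prevents thrashing. Both insert and delete have O(1) amortized cost.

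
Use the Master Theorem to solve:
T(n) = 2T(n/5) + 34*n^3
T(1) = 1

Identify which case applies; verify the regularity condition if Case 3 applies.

a=2, b=5, f(n)=34*n^3.
log_5(2) = 0.4307 < 3.
f(n) = Omega(n^(0.4307+epsilon)) for some epsilon > 0, so Case 3 is the candidate.
Regularity: a*f(n/b) = 2*34*(n/5)^3 = (2/125)*34*n^3 <= c*f(n) with c = 2/125 < 1. Satisfied.
Case 3: T(n) = Theta(n^3).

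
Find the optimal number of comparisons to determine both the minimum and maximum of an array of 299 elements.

Naive approach: 596 comparisons (298 for max + 298 for min).
Optimal: Compare elements in pairs first (floor(n/2) = 149 comparisons), then find max among winners and min among losers (149 comparisons each).
Total: ceil(3n/2) - 2 = 447 comparisons. An adversary argument shows this is also a lower bound.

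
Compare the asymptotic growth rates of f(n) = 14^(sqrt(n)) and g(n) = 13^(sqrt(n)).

f(n) = 14^(sqrt(n)) grows faster: ratio is (14/13)^(sqrt(n)) -> infinity since 14/13 > 1.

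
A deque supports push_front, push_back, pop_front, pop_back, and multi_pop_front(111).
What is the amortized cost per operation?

Assign 2 credits to each push operation. A pop uses 1 saved credit. multi_pop_front(111) uses up to 111 saved credits from previous pushes. Credits never go negative. Amortized cost is O(1).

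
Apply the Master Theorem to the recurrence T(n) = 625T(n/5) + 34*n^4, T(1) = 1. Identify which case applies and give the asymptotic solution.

a=625, b=5, f(n)=34*n^4.
log_5(625) = 4, so n^(log_b(a)) = n^4.
f(n) = Theta(n^4), so Case 2 applies.
T(n) = Theta(n^4 log n).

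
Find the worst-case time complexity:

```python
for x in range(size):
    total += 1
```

Time complexity: O(n).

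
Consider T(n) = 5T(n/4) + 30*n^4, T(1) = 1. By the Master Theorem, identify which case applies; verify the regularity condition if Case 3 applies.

a=5, b=4, f(n)=30*n^4.
log_4(5) = 1.161 < 4.
f(n) = Omega(n^(1.161+epsilon)) for some epsilon > 0, so Case 3 is the candidate.
Regularity: a*f(n/b) = 5*30*(n/4)^4 = (5/256)*30*n^4 <= c*f(n) with c = 5/256 < 1. Satisfied.
Case 3: T(n) = Theta(n^4).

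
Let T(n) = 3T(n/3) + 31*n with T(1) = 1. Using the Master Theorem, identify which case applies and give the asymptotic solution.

a=3, b=3, f(n)=31*n.
log_3(3) = 1, so n^(log_b(a)) = n.
f(n) = Theta(n), so Case 2 applies.
T(n) = Theta(n log n).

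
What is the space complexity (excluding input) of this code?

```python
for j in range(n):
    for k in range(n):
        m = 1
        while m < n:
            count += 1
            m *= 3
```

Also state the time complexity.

Space complexity: O(1).
Only a constant amount of auxiliary storage is used; nothing grows with n.
Time complexity: O(n^2 log n).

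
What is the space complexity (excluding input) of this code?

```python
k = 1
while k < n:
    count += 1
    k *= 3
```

Space complexity: O(1).
Only a constant amount of auxiliary storage is used; nothing grows with n.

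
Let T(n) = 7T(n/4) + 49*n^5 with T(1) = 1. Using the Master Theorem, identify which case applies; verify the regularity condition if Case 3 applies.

a=7, b=4, f(n)=49*n^5.
log_4(7) = 1.404 < 5.
f(n) = Omega(n^(1.404+epsilon)) for some epsilon > 0, so Case 3 is the candidate.
Regularity: a*f(n/b) = 7*49*(n/4)^5 = (7/1024)*49*n^5 <= c*f(n) with c = 7/1024 < 1. Satisfied.
Case 3: T(n) = Theta(n^5).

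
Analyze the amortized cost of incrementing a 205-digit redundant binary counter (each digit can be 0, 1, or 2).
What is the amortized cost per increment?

A redundant counter on 205 digits allows digit values 0, 1, 2. Increment adds 1 to the least significant digit and carries any 2 to a 0 plus +1 on the next digit. With potential Phi = (number of 2-digits), each increment does O(1) actual work plus a chain of carries, each of which decreases Phi by 1. Amortized O(1).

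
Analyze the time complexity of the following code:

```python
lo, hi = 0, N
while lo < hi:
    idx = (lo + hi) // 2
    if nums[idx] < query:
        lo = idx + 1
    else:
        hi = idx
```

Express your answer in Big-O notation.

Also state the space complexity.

Time complexity: O(log n).
Space complexity: O(1).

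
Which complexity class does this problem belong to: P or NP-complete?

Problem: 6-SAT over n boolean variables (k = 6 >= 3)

This problem is NP-complete: 3-SAT is NP-complete (Cook-Levin); k-SAT for k>=3 reduces from 3-SAT.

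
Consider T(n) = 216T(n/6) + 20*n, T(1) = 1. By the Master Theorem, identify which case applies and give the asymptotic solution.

a=216, b=6, f(n)=20*n.
log_6(216) = 3 > 1.
Since f(n) = O(n^1) is polynomially smaller than n^3, Case 1 applies.
T(n) = Theta(n^3).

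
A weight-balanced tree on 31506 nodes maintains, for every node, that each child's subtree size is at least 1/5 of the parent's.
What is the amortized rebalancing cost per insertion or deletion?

With balance ratio 1/5, tree height is O(log_{5/1}(31506)) = O(log n). A rebalance at a node of size s costs O(s) but requires Omega(s) updates in that subtree to retrigger. Summed over the O(log n) ancestors of the touched leaf, amortized rebalancing is O(log n).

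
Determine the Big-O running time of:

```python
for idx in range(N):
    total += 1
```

Time complexity: O(n).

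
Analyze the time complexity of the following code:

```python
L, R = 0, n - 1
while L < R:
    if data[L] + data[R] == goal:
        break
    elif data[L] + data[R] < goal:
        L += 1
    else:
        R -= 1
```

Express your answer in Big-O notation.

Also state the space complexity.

Time complexity: O(n).
Space complexity: O(1).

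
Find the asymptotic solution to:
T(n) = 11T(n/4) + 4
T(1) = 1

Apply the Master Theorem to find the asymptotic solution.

a=11, b=4, f(n)=4. log_4(11) = 1.73. Case 1 of Master Theorem: T(n) = O(n^1.73).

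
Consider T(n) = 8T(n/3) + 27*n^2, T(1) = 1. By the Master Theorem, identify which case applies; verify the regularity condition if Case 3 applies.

a=8, b=3, f(n)=27*n^2.
log_3(8) = 1.893 < 2.
f(n) = Omega(n^(1.893+epsilon)) for some epsilon > 0, so Case 3 is the candidate.
Regularity: a*f(n/b) = 8*27*(n/3)^2 = (8/9)*27*n^2 <= c*f(n) with c = 8/9 < 1. Satisfied.
Case 3: T(n) = Theta(n^2).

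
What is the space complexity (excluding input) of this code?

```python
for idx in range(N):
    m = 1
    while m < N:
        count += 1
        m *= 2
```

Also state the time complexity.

Space complexity: O(1).
Only a constant amount of auxiliary storage is used; nothing grows with n.
Time complexity: O(n log n).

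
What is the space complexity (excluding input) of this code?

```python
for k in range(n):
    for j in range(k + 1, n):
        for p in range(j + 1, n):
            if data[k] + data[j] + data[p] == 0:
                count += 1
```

Space complexity: O(1).
Only a constant amount of auxiliary storage is used; nothing grows with n.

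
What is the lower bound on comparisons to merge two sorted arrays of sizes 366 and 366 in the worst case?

Adversary: with |366 - 366| <= 1 the inputs can be fully interleaved so that every adjacent pair in the merged output comes from different arrays. Then each of the 731 adjacent pairs must be directly compared, or the algorithm cannot determine their relative order. Standard merge meets this bound.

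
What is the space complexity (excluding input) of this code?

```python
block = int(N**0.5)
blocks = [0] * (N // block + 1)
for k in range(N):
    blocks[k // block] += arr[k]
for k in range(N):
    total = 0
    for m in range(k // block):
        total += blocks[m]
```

Space complexity: O(sqrt(n)).
Storage scales with sqrt(n).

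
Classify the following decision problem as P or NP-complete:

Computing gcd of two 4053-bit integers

This problem is in P: the Euclidean algorithm runs in polynomial time in the bit-length.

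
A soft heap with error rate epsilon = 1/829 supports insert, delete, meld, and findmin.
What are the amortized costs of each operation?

Soft heaps (Chazelle) allow up to an epsilon = 1/829 fraction of elements to have corrupted (raised) keys. Insert is O(log(1/epsilon)) = O(log 829) amortized -- the structure maintains heap-ordered binary trees of rank bounded by O(log(1/epsilon)). Meld concatenates root lists: O(1) amortized. Delete and findmin are O(1) amortized.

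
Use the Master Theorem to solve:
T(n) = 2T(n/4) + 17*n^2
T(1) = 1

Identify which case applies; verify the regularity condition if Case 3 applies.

a=2, b=4, f(n)=17*n^2.
log_4(2) = 0.5 < 2.
f(n) = Omega(n^(0.5+epsilon)) for some epsilon > 0, so Case 3 is the candidate.
Regularity: a*f(n/b) = 2*17*(n/4)^2 = (2/16)*17*n^2 <= c*f(n) with c = 2/16 < 1. Satisfied.
Case 3: T(n) = Theta(n^2).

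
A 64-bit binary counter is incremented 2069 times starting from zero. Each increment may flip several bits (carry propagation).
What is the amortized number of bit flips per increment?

Bit i flips on every 2^i-th increment, so over 2069 increments bit i flips floor(2069/2^i) times. Summing over i: total flips < 2 * 2069. Amortized: < 2 = O(1) per increment.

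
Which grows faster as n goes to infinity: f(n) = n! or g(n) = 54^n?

f(n) = n! grows faster: n!/54^n -> infinity by Stirling.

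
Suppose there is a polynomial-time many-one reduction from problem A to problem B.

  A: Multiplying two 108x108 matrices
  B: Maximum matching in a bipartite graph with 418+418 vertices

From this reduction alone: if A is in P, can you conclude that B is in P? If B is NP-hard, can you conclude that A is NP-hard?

A poly-time reduction A <=_p B transfers tractability DOWN (B easy => A easy) and hardness UP (A hard => B hard), not the reverse.
From A in P, the reduction alone does NOT give B in P: any problem in P trivially reduces to SAT, yet SAT is not known to be in P.
From B NP-hard, the reduction alone does NOT give A NP-hard: again, easy problems reduce to hard ones.
(Here in fact A is P and B is P.)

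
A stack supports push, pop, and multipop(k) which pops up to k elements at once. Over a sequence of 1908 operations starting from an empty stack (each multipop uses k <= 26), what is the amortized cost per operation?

Each element is pushed exactly once and popped at most once (whether by pop or as part of a multipop). So the total number of individual pops over the whole sequence is at most the number of pushes, which is at most 1908. Total work <= 2 * 1908, hence O(1) amortized per operation.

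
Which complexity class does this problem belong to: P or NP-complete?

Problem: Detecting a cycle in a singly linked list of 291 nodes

This problem is in P: Floyd's tortoise-and-hare runs in O(n) time, O(1) space.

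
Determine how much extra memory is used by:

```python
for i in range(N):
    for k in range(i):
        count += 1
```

Space complexity: O(1).
Only a constant amount of auxiliary storage is used; nothing grows with n.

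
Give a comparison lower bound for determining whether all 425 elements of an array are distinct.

In the algebraic decision-tree model, the YES region for element distinctness on 425 elements has 425! connected components (one per ordering). Ben-Or's theorem then gives a lower bound of Omega(log(n!)) = Omega(n log n).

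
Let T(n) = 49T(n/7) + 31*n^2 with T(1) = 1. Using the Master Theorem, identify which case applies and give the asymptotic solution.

a=49, b=7, f(n)=31*n^2.
log_7(49) = 2, so n^(log_b(a)) = n^2.
f(n) = Theta(n^2), so Case 2 applies.
T(n) = Theta(n^2 log n).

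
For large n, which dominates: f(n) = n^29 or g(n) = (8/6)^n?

g(n) = (8/6)^n grows faster: (8/6)^n is exponential with base 8/6 > 1, dominating every polynomial.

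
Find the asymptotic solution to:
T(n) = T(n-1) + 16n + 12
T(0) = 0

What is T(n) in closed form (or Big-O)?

Dominant term in sum is 16*sum(i, i=1..n) = 16*n*(n+1)/2 = O(n^2).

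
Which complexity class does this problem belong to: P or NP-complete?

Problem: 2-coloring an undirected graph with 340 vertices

This problem is in P: 2-coloring is bipartiteness testing via BFS, O(V+E).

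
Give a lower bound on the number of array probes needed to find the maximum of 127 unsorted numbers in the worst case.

Adversary: any unprobed cell could hold a value larger than everything seen so far. If fewer than 127 cells are probed, the adversary places the max in an unprobed cell. So all 127 cells must be examined; together with 127-1 comparisons this is tight.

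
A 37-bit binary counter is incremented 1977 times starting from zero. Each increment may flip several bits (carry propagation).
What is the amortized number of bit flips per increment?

Bit i flips on every 2^i-th increment, so over 1977 increments bit i flips floor(1977/2^i) times. Summing over i: total flips < 2 * 1977. Amortized: < 2 = O(1) per increment.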